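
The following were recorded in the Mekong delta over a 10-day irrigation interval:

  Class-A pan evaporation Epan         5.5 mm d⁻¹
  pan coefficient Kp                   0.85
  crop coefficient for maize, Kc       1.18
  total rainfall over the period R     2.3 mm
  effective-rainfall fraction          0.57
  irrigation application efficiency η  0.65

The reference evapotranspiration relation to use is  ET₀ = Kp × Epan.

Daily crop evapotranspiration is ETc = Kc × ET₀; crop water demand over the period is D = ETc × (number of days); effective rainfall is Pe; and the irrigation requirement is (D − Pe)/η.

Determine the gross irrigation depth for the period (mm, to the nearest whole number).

83 mm

ET₀ = 0.85 × 5.5 = 4.6750 mm/d
ETc = Kc × ET₀ = 1.18 × 4.6750 = 5.5165 mm/d
Crop demand D = ETc × 10 d = 5.5165 × 10 = 55.165 mm
Pe = 0.57 × 2.3 = 1.311 mm
D − Pe = 55.165 − 1.311 = 53.854 mm
Gross irrigation = 53.854 / 0.65 = 82.852 mm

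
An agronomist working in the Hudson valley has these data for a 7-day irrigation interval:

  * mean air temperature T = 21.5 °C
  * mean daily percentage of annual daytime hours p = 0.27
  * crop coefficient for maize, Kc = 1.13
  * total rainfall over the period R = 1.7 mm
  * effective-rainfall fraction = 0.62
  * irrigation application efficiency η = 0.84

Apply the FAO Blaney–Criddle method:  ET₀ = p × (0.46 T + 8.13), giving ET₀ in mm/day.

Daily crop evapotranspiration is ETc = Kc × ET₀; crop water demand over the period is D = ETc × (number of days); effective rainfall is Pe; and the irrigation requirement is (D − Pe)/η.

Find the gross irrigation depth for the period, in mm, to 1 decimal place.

44.6 mm

ET₀ = 0.27 × (0.46 × 21.5 + 8.13) = 0.27 × 18.020 = 4.8654 mm/d
ETc = Kc × ET₀ = 1.13 × 4.8654 = 5.4979 mm/d
Crop demand D = ETc × 7 d = 5.4979 × 7 = 38.485 mm
Pe = 0.62 × 1.7 = 1.054 mm
D − Pe = 38.485 − 1.054 = 37.431 mm
Gross irrigation = 37.431 / 0.84 = 44.561 mm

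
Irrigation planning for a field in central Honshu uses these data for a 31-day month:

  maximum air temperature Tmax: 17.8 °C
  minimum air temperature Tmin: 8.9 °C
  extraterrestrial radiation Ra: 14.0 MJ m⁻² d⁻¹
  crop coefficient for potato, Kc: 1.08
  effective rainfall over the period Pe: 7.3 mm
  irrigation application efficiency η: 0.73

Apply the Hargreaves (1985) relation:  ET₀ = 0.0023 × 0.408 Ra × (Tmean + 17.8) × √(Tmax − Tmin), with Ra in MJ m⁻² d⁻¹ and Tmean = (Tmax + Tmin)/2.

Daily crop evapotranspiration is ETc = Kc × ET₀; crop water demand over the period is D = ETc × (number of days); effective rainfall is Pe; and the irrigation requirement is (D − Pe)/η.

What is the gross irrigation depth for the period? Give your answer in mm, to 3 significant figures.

Tmean = (17.8 + 8.9)/2 = 13.35 °C
0.408 Ra = 0.408 × 14.0 = 5.7120 mm/d equivalent
ET₀ = 0.0023 × 5.7120 × (13.35 + 17.8) × √8.9 = 0.0023 × 5.7120 × 31.15 × 2.9833 = 1.2209 mm/d
ETc = Kc × ET₀ = 1.08 × 1.2209 = 1.3186 mm/d
Crop demand D = ETc × 31 d = 1.3186 × 31 = 40.877 mm
D − Pe = 40.877 − 7.3 = 33.577 mm
Gross irrigation = 33.577 / 0.73 = 45.996 mm

46.0 mm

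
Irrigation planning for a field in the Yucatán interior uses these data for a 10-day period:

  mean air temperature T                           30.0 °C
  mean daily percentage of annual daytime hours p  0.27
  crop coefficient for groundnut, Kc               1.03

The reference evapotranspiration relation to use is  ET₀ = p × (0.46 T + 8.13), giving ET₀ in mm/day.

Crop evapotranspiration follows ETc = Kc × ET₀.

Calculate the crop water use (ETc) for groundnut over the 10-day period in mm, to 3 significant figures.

61.0 mm

ET₀ = 0.27 × (0.46 × 30.0 + 8.13) = 0.27 × 21.930 = 5.9211 mm/d
ETc = Kc × ET₀ = 1.03 × 5.9211 = 6.0987 mm/d
Over 10 days: 6.0987 × 10 = 60.987 mm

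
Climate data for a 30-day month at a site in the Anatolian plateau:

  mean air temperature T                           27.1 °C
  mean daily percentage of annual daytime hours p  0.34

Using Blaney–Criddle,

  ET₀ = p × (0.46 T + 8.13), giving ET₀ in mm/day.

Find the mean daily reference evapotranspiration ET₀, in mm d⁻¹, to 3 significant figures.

ET₀ = 0.34 × (0.46 × 27.1 + 8.13) = 0.34 × 20.596 = 7.0026 mm/d

7.00 mm d⁻¹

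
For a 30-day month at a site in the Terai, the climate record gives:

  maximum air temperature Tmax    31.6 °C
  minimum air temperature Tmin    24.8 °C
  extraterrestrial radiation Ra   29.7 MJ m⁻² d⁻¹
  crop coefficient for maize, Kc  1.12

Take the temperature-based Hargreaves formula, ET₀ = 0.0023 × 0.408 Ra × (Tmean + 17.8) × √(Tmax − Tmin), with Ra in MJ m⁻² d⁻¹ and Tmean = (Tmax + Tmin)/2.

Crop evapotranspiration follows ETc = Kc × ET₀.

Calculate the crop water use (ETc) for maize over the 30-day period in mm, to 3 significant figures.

112 mm

Tmean = (31.6 + 24.8)/2 = 28.20 °C
0.408 Ra = 0.408 × 29.7 = 12.1176 mm/d equivalent
ET₀ = 0.0023 × 12.1176 × (28.20 + 17.8) × √6.8 = 0.0023 × 12.1176 × 46.00 × 2.6077 = 3.3432 mm/d
ETc = Kc × ET₀ = 1.12 × 3.3432 = 3.7444 mm/d
Over 30 days: 3.7444 × 30 = 112.332 mm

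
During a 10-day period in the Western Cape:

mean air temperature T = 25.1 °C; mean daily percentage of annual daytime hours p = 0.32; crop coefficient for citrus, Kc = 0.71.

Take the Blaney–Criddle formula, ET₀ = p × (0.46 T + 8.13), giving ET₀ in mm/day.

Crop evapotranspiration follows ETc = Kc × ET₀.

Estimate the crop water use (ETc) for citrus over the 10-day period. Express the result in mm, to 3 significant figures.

44.7 mm

ET₀ = 0.32 × (0.46 × 25.1 + 8.13) = 0.32 × 19.676 = 6.2963 mm/d
ETc = Kc × ET₀ = 0.71 × 6.2963 = 4.4704 mm/d
Over 10 days: 4.4704 × 10 = 44.704 mm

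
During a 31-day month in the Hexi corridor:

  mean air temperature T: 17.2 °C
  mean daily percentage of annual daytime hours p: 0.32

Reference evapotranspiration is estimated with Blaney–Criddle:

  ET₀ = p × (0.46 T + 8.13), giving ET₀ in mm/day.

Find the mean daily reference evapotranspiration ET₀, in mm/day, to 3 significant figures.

ET₀ = 0.32 × (0.46 × 17.2 + 8.13) = 0.32 × 16.042 = 5.1334 mm/d

5.13 mm/day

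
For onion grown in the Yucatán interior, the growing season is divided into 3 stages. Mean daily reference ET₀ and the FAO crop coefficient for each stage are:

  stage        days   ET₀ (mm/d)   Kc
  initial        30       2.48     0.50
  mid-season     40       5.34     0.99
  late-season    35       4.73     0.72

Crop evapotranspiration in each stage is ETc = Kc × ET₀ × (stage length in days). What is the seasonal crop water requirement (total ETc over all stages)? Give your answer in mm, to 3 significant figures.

368 mm

initial: 0.50 × 2.48 × 30 = 37.20 mm
mid-season: 0.99 × 5.34 × 40 = 211.46 mm
late-season: 0.72 × 4.73 × 35 = 119.20 mm
Seasonal total = 367.86 mm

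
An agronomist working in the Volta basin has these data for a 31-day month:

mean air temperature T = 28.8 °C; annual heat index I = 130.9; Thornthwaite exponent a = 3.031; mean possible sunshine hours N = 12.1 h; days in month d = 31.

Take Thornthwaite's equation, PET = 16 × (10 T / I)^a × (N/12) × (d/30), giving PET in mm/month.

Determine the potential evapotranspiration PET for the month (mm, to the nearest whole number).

182 mm

10T/I = 10 × 28.8 / 130.9 = 2.2002
(10T/I)^a = 2.2002^3.031 = 10.9145
Uncorrected PET = 16 × 10.9145 = 174.632 mm
Correction = (N/12)(d/30) = (12.1/12)(31/30) = 1.0419
PET = 174.632 × 1.0419 = 181.949 mm/month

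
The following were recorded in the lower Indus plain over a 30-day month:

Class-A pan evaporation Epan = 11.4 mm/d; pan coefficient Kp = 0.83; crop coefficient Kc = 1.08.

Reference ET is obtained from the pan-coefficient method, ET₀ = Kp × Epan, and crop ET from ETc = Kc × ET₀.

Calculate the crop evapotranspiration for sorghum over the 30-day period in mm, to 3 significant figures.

307 mm

ET₀ = 0.83 × 11.4 = 9.4620 mm/d
ETc = Kc × ET₀ = 1.08 × 9.4620 = 10.2190 mm/d
Over 30 days: 10.2190 × 30 = 306.570 mm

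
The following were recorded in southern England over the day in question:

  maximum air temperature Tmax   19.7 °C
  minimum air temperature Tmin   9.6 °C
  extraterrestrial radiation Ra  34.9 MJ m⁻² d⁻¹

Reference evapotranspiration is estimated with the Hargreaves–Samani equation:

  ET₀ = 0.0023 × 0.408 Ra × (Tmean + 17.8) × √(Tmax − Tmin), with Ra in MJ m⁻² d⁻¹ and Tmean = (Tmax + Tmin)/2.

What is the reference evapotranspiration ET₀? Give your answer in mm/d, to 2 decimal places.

3.38 mm/d

Tmean = (19.7 + 9.6)/2 = 14.65 °C
0.408 Ra = 0.408 × 34.9 = 14.2392 mm/d equivalent
ET₀ = 0.0023 × 14.2392 × (14.65 + 17.8) × √10.1 = 0.0023 × 14.2392 × 32.45 × 3.1780 = 3.3774 mm/d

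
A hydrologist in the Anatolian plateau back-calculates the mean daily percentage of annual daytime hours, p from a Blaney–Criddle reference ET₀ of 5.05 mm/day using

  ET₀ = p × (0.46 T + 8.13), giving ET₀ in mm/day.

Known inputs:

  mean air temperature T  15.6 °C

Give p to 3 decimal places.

0.330

p = ET₀ / (0.46 T + 8.13) = 5.05 / (0.46 × 15.6 + 8.13) = 5.05 / 15.306 = 0.3299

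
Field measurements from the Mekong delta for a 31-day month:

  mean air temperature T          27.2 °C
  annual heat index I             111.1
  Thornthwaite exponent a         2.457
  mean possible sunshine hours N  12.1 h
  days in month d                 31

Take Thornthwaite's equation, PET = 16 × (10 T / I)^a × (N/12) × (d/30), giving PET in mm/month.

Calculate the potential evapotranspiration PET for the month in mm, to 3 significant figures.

10T/I = 10 × 27.2 / 111.1 = 2.4482
(10T/I)^a = 2.4482^2.457 = 9.0240
Uncorrected PET = 16 × 9.0240 = 144.384 mm
Correction = (N/12)(d/30) = (12.1/12)(31/30) = 1.0419
PET = 144.384 × 1.0419 = 150.434 mm/month

150 mm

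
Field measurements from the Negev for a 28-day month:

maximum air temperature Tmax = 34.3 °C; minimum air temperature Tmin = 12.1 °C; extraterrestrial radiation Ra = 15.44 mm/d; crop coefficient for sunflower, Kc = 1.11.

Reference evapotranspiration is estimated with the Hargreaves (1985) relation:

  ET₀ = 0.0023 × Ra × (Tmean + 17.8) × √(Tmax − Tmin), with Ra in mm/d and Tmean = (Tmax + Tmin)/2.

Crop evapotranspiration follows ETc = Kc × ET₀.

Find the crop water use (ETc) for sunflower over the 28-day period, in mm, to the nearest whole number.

Tmean = (34.3 + 12.1)/2 = 23.20 °C
ET₀ = 0.0023 × 15.44 × (23.20 + 17.8) × √22.2 = 0.0023 × 15.44 × 41.00 × 4.7117 = 6.8602 mm/d
ETc = Kc × ET₀ = 1.11 × 6.8602 = 7.6148 mm/d
Over 28 days: 7.6148 × 28 = 213.214 mm

213 mm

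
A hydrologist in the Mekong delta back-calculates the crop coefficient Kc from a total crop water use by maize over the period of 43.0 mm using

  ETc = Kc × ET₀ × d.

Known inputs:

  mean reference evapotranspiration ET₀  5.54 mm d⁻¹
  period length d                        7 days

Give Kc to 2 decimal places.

1.11

ETc = Kc × ET₀ × d  ⇒  Kc = ETc / (ET₀ × d)
Kc = 43.0 / (5.54 × 7) = 43.0 / 38.78 = 1.1088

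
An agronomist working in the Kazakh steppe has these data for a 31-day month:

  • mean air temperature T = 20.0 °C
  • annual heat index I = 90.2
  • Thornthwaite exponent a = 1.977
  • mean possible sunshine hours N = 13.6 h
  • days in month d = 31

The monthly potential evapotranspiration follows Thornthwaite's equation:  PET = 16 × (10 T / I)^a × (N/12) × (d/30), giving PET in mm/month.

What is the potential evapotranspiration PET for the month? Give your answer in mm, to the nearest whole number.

10T/I = 10 × 20.0 / 90.2 = 2.2173
(10T/I)^a = 2.2173^1.977 = 4.8272
Uncorrected PET = 16 × 4.8272 = 77.235 mm
Correction = (N/12)(d/30) = (13.6/12)(31/30) = 1.1711
PET = 77.235 × 1.1711 = 90.450 mm/month

90 mm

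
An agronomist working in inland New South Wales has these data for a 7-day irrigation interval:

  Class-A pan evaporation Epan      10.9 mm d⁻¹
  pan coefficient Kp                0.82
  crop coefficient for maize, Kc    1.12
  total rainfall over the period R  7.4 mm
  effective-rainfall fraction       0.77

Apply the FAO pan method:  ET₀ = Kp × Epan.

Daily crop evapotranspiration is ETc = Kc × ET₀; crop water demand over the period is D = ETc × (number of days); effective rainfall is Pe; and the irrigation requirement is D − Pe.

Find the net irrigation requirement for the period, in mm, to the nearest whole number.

ET₀ = 0.82 × 10.9 = 8.9380 mm/d
ETc = Kc × ET₀ = 1.12 × 8.9380 = 10.0106 mm/d
Crop demand D = ETc × 7 d = 10.0106 × 7 = 70.074 mm
Pe = 0.77 × 7.4 = 5.698 mm
D − Pe = 70.074 − 5.698 = 64.376 mm

64 mm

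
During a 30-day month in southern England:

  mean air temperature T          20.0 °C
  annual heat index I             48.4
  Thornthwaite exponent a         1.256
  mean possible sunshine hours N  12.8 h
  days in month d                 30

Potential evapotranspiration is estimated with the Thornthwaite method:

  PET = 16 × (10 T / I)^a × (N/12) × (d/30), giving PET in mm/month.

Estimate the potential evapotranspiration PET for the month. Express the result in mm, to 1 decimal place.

10T/I = 10 × 20.0 / 48.4 = 4.1322
(10T/I)^a = 4.1322^1.256 = 5.9419
Uncorrected PET = 16 × 5.9419 = 95.070 mm
Correction = (N/12)(d/30) = (12.8/12)(30/30) = 1.0667
PET = 95.070 × 1.0667 = 101.411 mm/month

101.4 mm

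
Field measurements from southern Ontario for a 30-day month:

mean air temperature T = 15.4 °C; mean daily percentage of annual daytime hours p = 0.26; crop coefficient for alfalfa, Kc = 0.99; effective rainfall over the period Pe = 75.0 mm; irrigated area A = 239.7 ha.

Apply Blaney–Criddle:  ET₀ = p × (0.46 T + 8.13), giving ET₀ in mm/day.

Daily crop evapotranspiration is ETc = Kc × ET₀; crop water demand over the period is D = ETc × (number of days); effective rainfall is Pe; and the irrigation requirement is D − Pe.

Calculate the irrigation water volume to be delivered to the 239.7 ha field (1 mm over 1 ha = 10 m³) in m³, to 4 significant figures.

101800 m³

ET₀ = 0.26 × (0.46 × 15.4 + 8.13) = 0.26 × 15.214 = 3.9556 mm/d
ETc = Kc × ET₀ = 0.99 × 3.9556 = 3.9160 mm/d
Crop demand D = ETc × 30 d = 3.9160 × 30 = 117.480 mm
D − Pe = 117.480 − 75.0 = 42.480 mm
Volume = 42.480 mm × 239.7 ha × 10 = 101824.6 m³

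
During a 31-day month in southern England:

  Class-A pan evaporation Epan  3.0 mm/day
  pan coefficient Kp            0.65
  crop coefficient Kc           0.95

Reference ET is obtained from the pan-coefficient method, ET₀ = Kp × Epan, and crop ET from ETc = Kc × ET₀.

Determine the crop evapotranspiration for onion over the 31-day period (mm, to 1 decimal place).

ET₀ = 0.65 × 3.0 = 1.9500 mm/d
ETc = Kc × ET₀ = 0.95 × 1.9500 = 1.8525 mm/d
Over 31 days: 1.8525 × 31 = 57.428 mm

57.4 mm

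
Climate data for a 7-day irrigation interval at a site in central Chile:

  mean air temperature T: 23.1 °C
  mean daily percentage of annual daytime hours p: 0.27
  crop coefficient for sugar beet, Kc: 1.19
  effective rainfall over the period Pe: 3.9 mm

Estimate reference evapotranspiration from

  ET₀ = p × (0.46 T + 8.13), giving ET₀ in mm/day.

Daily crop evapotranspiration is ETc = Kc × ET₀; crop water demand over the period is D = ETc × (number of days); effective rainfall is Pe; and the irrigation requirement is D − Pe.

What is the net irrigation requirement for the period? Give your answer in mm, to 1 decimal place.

38.3 mm

ET₀ = 0.27 × (0.46 × 23.1 + 8.13) = 0.27 × 18.756 = 5.0641 mm/d
ETc = Kc × ET₀ = 1.19 × 5.0641 = 6.0263 mm/d
Crop demand D = ETc × 7 d = 6.0263 × 7 = 42.184 mm
D − Pe = 42.184 − 3.9 = 38.284 mm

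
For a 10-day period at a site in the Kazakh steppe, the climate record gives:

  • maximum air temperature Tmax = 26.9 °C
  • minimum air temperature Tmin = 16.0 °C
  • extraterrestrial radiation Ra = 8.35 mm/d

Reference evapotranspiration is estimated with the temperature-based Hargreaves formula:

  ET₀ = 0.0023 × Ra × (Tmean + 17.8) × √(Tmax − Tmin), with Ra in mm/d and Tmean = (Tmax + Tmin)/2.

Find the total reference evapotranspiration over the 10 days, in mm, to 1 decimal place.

24.9 mm

Tmean = (26.9 + 16.0)/2 = 21.45 °C
ET₀ = 0.0023 × 8.35 × (21.45 + 17.8) × √10.9 = 0.0023 × 8.35 × 39.25 × 3.3015 = 2.4887 mm/d
Over 10 days: 2.4887 × 10 = 24.887 mm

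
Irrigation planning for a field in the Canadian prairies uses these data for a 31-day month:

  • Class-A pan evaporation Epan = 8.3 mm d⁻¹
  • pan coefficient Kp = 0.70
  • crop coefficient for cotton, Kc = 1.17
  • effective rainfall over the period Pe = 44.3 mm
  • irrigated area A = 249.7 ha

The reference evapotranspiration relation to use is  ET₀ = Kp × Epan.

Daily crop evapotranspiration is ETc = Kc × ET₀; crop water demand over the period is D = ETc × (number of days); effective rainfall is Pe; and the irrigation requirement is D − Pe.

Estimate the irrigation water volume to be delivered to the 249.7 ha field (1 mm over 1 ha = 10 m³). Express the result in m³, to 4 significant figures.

415600 m³

ET₀ = 0.70 × 8.3 = 5.8100 mm/d
ETc = Kc × ET₀ = 1.17 × 5.8100 = 6.7977 mm/d
Crop demand D = ETc × 31 d = 6.7977 × 31 = 210.729 mm
D − Pe = 210.729 − 44.3 = 166.429 mm
Volume = 166.429 mm × 249.7 ha × 10 = 415573.2 m³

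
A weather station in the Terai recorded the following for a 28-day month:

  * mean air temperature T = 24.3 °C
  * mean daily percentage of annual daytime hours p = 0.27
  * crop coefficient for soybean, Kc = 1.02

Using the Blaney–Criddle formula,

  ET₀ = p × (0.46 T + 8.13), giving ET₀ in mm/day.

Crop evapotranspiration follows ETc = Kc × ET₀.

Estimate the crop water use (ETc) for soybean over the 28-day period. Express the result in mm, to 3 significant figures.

ET₀ = 0.27 × (0.46 × 24.3 + 8.13) = 0.27 × 19.308 = 5.2132 mm/d
ETc = Kc × ET₀ = 1.02 × 5.2132 = 5.3175 mm/d
Over 28 days: 5.3175 × 28 = 148.890 mm

149 mm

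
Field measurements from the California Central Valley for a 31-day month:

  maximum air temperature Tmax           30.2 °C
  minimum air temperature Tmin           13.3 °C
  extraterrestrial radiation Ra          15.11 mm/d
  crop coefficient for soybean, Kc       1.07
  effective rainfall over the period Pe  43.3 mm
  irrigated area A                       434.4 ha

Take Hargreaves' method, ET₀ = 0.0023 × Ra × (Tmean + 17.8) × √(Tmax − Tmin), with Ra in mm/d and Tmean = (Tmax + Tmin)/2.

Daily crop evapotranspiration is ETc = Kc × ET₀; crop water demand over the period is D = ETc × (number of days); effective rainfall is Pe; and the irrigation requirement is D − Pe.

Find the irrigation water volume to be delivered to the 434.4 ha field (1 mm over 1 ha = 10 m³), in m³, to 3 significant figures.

626000 m³

Tmean = (30.2 + 13.3)/2 = 21.75 °C
ET₀ = 0.0023 × 15.11 × (21.75 + 17.8) × √16.9 = 0.0023 × 15.11 × 39.55 × 4.1110 = 5.6505 mm/d
ETc = Kc × ET₀ = 1.07 × 5.6505 = 6.0460 mm/d
Crop demand D = ETc × 31 d = 6.0460 × 31 = 187.426 mm
D − Pe = 187.426 − 43.3 = 144.126 mm
Volume = 144.126 mm × 434.4 ha × 10 = 626083.3 m³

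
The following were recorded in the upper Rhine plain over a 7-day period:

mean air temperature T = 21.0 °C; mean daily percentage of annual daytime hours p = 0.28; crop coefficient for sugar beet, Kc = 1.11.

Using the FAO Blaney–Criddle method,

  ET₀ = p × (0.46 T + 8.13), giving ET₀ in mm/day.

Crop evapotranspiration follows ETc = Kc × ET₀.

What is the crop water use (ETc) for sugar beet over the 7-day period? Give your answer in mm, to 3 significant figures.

ET₀ = 0.28 × (0.46 × 21.0 + 8.13) = 0.28 × 17.790 = 4.9812 mm/d
ETc = Kc × ET₀ = 1.11 × 4.9812 = 5.5291 mm/d
Over 7 days: 5.5291 × 7 = 38.704 mm

38.7 mm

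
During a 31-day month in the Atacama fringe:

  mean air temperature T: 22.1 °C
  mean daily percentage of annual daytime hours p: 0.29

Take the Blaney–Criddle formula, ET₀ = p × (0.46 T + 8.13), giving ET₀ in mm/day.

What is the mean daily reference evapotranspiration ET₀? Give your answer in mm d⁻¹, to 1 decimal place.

ET₀ = 0.29 × (0.46 × 22.1 + 8.13) = 0.29 × 18.296 = 5.3058 mm/d

5.3 mm d⁻¹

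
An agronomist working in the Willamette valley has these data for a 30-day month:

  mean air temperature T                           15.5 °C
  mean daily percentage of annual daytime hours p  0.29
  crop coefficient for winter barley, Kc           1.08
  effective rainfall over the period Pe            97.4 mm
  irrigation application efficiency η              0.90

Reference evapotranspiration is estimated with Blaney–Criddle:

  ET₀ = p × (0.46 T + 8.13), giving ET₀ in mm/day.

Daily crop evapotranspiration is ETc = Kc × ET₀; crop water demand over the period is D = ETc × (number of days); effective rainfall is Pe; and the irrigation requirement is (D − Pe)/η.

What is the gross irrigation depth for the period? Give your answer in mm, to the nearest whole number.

51 mm

ET₀ = 0.29 × (0.46 × 15.5 + 8.13) = 0.29 × 15.260 = 4.4254 mm/d
ETc = Kc × ET₀ = 1.08 × 4.4254 = 4.7794 mm/d
Crop demand D = ETc × 30 d = 4.7794 × 30 = 143.382 mm
D − Pe = 143.382 − 97.4 = 45.982 mm
Gross irrigation = 45.982 / 0.90 = 51.091 mm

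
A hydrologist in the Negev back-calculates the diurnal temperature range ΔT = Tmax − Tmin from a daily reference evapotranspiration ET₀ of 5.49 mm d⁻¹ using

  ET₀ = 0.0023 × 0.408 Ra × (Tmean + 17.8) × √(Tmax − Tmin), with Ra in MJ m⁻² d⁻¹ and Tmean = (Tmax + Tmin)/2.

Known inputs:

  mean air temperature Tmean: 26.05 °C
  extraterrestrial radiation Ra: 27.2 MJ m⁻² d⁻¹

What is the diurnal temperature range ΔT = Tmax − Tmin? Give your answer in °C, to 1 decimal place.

√ΔT = ET₀ / [0.0023 × 0.408 × Ra × (Tmean+17.8)] = 5.49 / (0.0023 × 11.0976 × 43.85) = 4.9051
ΔT = 4.9051² = 24.060 °C

24.1 °C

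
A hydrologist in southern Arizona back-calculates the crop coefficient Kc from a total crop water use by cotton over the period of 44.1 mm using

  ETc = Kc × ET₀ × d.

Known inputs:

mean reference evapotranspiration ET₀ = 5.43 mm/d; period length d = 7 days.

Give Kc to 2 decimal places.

1.16

ETc = Kc × ET₀ × d  ⇒  Kc = ETc / (ET₀ × d)
Kc = 44.1 / (5.43 × 7) = 44.1 / 38.01 = 1.1602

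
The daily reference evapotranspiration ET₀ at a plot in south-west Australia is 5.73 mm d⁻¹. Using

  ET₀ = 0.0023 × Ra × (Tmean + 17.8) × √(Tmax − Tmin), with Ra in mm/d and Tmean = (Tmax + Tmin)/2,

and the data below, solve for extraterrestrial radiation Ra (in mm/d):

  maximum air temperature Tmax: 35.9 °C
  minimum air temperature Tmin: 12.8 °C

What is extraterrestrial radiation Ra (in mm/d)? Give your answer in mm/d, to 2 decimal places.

Tmean = 24.35 °C; √ΔT = 4.8062
Ra = ET₀ / [0.0023 × (Tmean+17.8) × √ΔT] = 5.73 / (0.0023 × 42.15 × 4.8062) = 12.298 mm/d

12.30 mm/d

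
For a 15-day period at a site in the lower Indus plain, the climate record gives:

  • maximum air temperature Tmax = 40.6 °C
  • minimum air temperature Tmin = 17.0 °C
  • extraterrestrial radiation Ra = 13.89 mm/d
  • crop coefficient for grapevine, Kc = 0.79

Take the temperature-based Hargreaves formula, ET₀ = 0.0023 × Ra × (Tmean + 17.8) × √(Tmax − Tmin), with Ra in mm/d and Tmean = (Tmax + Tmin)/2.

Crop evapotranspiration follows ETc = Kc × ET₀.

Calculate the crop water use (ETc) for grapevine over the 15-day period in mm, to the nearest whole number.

86 mm

Tmean = (40.6 + 17.0)/2 = 28.80 °C
ET₀ = 0.0023 × 13.89 × (28.80 + 17.8) × √23.6 = 0.0023 × 13.89 × 46.60 × 4.8580 = 7.2323 mm/d
ETc = Kc × ET₀ = 0.79 × 7.2323 = 5.7135 mm/d
Over 15 days: 5.7135 × 15 = 85.703 mm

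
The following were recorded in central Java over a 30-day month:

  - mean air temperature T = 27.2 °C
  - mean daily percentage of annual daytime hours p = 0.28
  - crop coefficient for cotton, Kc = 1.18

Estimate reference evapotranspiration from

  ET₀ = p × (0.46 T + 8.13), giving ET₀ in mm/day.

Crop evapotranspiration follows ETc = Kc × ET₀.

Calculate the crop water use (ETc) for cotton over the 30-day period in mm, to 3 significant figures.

205 mm

ET₀ = 0.28 × (0.46 × 27.2 + 8.13) = 0.28 × 20.642 = 5.7798 mm/d
ETc = Kc × ET₀ = 1.18 × 5.7798 = 6.8202 mm/d
Over 30 days: 6.8202 × 30 = 204.606 mm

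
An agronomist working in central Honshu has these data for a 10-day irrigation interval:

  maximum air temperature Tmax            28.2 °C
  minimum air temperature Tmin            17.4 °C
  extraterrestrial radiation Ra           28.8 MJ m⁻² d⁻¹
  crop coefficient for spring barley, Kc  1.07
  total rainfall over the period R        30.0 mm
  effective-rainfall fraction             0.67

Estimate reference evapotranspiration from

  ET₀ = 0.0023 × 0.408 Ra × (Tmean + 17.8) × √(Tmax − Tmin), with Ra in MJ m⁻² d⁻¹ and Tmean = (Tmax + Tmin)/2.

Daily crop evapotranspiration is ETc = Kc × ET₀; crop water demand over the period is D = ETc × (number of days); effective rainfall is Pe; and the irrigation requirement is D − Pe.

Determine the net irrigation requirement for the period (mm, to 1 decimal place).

Tmean = (28.2 + 17.4)/2 = 22.80 °C
0.408 Ra = 0.408 × 28.8 = 11.7504 mm/d equivalent
ET₀ = 0.0023 × 11.7504 × (22.80 + 17.8) × √10.8 = 0.0023 × 11.7504 × 40.60 × 3.2863 = 3.6059 mm/d
ETc = Kc × ET₀ = 1.07 × 3.6059 = 3.8583 mm/d
Crop demand D = ETc × 10 d = 3.8583 × 10 = 38.583 mm
Pe = 0.67 × 30.0 = 20.100 mm
D − Pe = 38.583 − 20.100 = 18.483 mm

18.5 mm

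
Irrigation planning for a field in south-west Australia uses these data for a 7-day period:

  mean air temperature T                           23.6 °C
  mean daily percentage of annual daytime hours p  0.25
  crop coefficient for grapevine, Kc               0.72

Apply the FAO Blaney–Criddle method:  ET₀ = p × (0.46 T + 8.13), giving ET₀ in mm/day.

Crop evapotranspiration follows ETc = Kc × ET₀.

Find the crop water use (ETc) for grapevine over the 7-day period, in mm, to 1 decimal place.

ET₀ = 0.25 × (0.46 × 23.6 + 8.13) = 0.25 × 18.986 = 4.7465 mm/d
ETc = Kc × ET₀ = 0.72 × 4.7465 = 3.4175 mm/d
Over 7 days: 3.4175 × 7 = 23.923 mm

23.9 mm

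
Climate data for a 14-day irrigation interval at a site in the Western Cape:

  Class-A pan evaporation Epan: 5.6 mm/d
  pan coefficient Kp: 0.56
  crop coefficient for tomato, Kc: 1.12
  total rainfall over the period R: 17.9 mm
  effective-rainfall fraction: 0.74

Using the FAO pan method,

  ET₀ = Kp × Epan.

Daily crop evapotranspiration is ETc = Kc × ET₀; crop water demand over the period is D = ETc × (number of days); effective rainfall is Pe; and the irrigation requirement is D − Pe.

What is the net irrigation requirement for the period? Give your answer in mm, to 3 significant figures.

35.9 mm

ET₀ = 0.56 × 5.6 = 3.1360 mm/d
ETc = Kc × ET₀ = 1.12 × 3.1360 = 3.5123 mm/d
Crop demand D = ETc × 14 d = 3.5123 × 14 = 49.172 mm
Pe = 0.74 × 17.9 = 13.246 mm
D − Pe = 49.172 − 13.246 = 35.926 mm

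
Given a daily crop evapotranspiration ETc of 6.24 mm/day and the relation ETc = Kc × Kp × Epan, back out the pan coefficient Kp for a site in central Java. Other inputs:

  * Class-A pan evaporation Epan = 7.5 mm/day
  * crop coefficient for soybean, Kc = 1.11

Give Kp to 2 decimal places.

ETc = Kc × Kp × Epan  ⇒  Kp = ETc / (Kc × Epan)
Kp = 6.24 / (1.11 × 7.5) = 6.24 / 8.325 = 0.7495

0.75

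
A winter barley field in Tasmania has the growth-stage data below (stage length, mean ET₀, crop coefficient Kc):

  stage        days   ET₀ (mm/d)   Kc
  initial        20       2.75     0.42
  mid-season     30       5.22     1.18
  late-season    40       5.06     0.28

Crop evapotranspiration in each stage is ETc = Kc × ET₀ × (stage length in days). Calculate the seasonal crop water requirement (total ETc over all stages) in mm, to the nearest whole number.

265 mm

initial: 0.42 × 2.75 × 20 = 23.10 mm
mid-season: 1.18 × 5.22 × 30 = 184.79 mm
late-season: 0.28 × 5.06 × 40 = 56.67 mm
Seasonal total = 264.56 mm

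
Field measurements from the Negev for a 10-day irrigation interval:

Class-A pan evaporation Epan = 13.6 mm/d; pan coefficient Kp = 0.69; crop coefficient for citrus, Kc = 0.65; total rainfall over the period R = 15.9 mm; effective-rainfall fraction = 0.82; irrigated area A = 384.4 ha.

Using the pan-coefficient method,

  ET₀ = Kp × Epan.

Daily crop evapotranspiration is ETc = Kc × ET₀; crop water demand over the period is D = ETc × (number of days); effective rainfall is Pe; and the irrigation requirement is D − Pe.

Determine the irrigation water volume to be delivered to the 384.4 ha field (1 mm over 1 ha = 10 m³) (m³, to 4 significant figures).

184400 m³

ET₀ = 0.69 × 13.6 = 9.3840 mm/d
ETc = Kc × ET₀ = 0.65 × 9.3840 = 6.0996 mm/d
Crop demand D = ETc × 10 d = 6.0996 × 10 = 60.996 mm
Pe = 0.82 × 15.9 = 13.038 mm
D − Pe = 60.996 − 13.038 = 47.958 mm
Volume = 47.958 mm × 384.4 ha × 10 = 184350.6 m³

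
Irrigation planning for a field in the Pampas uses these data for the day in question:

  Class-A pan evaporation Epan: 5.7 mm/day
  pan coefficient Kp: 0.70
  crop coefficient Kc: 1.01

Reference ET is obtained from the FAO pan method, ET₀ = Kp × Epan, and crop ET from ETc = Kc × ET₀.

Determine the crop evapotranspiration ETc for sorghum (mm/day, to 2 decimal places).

4.03 mm/day

ET₀ = 0.70 × 5.7 = 3.9900 mm/d
ETc = Kc × ET₀ = 1.01 × 3.9900 = 4.0299 mm/d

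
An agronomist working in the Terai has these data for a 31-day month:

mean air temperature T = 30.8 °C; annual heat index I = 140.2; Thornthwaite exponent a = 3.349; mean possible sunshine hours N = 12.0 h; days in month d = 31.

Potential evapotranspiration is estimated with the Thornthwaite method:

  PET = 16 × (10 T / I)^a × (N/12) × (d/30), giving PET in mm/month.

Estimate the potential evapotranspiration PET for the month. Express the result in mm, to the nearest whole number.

231 mm

10T/I = 10 × 30.8 / 140.2 = 2.1969
(10T/I)^a = 2.1969^3.349 = 13.9548
Uncorrected PET = 16 × 13.9548 = 223.277 mm
Correction = (N/12)(d/30) = (12.0/12)(31/30) = 1.0333
PET = 223.277 × 1.0333 = 230.712 mm/month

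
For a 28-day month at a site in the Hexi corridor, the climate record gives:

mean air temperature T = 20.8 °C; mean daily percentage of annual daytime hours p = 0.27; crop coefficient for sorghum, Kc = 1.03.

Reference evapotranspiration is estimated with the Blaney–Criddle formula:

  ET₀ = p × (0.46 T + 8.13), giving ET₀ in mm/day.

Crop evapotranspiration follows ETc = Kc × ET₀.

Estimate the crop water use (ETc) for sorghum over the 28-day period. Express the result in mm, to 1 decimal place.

137.8 mm

ET₀ = 0.27 × (0.46 × 20.8 + 8.13) = 0.27 × 17.698 = 4.7785 mm/d
ETc = Kc × ET₀ = 1.03 × 4.7785 = 4.9219 mm/d
Over 28 days: 4.9219 × 28 = 137.813 mm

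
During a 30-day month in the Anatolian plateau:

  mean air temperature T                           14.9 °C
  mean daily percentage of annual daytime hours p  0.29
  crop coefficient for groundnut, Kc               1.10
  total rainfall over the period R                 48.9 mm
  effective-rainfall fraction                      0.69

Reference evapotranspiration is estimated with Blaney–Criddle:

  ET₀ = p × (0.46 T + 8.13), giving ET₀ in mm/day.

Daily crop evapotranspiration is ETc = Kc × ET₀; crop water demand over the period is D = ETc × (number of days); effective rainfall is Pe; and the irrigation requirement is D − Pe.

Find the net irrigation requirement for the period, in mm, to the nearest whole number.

110 mm

ET₀ = 0.29 × (0.46 × 14.9 + 8.13) = 0.29 × 14.984 = 4.3454 mm/d
ETc = Kc × ET₀ = 1.10 × 4.3454 = 4.7799 mm/d
Crop demand D = ETc × 30 d = 4.7799 × 30 = 143.397 mm
Pe = 0.69 × 48.9 = 33.741 mm
D − Pe = 143.397 − 33.741 = 109.656 mm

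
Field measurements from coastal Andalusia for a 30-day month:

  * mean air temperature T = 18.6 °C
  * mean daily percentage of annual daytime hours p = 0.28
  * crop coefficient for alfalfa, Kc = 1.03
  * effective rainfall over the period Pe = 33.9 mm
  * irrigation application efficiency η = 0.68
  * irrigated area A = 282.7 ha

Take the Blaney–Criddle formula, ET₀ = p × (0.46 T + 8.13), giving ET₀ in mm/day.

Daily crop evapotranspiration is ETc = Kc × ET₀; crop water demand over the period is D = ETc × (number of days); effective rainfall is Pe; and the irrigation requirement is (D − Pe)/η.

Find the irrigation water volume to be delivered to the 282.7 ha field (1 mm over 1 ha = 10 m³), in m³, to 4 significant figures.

459300 m³

ET₀ = 0.28 × (0.46 × 18.6 + 8.13) = 0.28 × 16.686 = 4.6721 mm/d
ETc = Kc × ET₀ = 1.03 × 4.6721 = 4.8123 mm/d
Crop demand D = ETc × 30 d = 4.8123 × 30 = 144.369 mm
D − Pe = 144.369 − 33.9 = 110.469 mm
Gross irrigation = 110.469 / 0.68 = 162.454 mm
Volume = 162.454 mm × 282.7 ha × 10 = 459257.5 m³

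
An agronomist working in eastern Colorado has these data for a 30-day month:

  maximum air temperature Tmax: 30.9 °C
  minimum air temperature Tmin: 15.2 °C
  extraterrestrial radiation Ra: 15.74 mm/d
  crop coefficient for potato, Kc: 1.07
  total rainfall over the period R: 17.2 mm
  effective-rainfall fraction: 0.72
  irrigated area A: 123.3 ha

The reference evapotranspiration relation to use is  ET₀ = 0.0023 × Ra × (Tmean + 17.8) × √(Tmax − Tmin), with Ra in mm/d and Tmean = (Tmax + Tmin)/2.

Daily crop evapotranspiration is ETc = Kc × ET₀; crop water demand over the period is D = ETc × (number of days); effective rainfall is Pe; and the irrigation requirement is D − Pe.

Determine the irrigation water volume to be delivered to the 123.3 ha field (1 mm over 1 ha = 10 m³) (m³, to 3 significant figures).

Tmean = (30.9 + 15.2)/2 = 23.05 °C
ET₀ = 0.0023 × 15.74 × (23.05 + 17.8) × √15.7 = 0.0023 × 15.74 × 40.85 × 3.9623 = 5.8597 mm/d
ETc = Kc × ET₀ = 1.07 × 5.8597 = 6.2699 mm/d
Crop demand D = ETc × 30 d = 6.2699 × 30 = 188.097 mm
Pe = 0.72 × 17.2 = 12.384 mm
D − Pe = 188.097 − 12.384 = 175.713 mm
Volume = 175.713 mm × 123.3 ha × 10 = 216654.1 m³

217000 m³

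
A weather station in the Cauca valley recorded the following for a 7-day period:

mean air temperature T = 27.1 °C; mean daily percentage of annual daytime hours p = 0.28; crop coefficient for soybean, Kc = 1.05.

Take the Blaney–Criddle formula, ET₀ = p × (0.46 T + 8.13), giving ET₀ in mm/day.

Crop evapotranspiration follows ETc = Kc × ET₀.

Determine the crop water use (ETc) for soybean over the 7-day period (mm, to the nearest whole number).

42 mm

ET₀ = 0.28 × (0.46 × 27.1 + 8.13) = 0.28 × 20.596 = 5.7669 mm/d
ETc = Kc × ET₀ = 1.05 × 5.7669 = 6.0552 mm/d
Over 7 days: 6.0552 × 7 = 42.386 mm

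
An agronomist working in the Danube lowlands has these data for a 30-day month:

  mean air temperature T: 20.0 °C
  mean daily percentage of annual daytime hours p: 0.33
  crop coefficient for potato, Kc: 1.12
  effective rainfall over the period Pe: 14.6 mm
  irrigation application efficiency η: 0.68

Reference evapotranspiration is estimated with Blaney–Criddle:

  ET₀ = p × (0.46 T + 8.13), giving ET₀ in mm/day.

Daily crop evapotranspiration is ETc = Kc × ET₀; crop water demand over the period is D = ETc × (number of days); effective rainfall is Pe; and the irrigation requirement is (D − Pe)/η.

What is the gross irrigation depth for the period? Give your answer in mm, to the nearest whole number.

261 mm

ET₀ = 0.33 × (0.46 × 20.0 + 8.13) = 0.33 × 17.330 = 5.7189 mm/d
ETc = Kc × ET₀ = 1.12 × 5.7189 = 6.4052 mm/d
Crop demand D = ETc × 30 d = 6.4052 × 30 = 192.156 mm
D − Pe = 192.156 − 14.6 = 177.556 mm
Gross irrigation = 177.556 / 0.68 = 261.112 mm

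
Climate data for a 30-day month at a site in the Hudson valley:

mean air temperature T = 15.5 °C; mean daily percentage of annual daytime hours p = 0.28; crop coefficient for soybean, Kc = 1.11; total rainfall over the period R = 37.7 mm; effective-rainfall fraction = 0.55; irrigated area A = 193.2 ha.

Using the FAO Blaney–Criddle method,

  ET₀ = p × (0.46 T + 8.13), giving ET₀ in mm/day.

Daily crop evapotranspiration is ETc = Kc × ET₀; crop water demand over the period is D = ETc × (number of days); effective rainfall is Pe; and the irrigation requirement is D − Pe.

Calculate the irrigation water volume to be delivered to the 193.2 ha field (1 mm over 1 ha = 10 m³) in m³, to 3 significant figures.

235000 m³

ET₀ = 0.28 × (0.46 × 15.5 + 8.13) = 0.28 × 15.260 = 4.2728 mm/d
ETc = Kc × ET₀ = 1.11 × 4.2728 = 4.7428 mm/d
Crop demand D = ETc × 30 d = 4.7428 × 30 = 142.284 mm
Pe = 0.55 × 37.7 = 20.735 mm
D − Pe = 142.284 − 20.735 = 121.549 mm
Volume = 121.549 mm × 193.2 ha × 10 = 234832.7 m³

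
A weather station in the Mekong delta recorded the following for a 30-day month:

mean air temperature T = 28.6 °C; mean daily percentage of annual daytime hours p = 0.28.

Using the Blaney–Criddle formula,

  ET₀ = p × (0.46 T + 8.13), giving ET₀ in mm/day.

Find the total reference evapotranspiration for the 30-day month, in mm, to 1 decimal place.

178.8 mm

ET₀ = 0.28 × (0.46 × 28.6 + 8.13) = 0.28 × 21.286 = 5.9601 mm/d
Monthly total = 5.9601 × 30 = 178.803 mm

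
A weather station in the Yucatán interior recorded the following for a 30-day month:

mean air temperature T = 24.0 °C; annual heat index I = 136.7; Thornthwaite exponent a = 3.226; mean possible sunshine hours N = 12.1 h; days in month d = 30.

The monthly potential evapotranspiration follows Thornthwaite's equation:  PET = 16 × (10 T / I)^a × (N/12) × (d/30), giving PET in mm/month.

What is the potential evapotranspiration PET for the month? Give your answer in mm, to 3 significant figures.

10T/I = 10 × 24.0 / 136.7 = 1.7557
(10T/I)^a = 1.7557^3.226 = 6.1461
Uncorrected PET = 16 × 6.1461 = 98.338 mm
Correction = (N/12)(d/30) = (12.1/12)(30/30) = 1.0083
PET = 98.338 × 1.0083 = 99.154 mm/month

99.2 mm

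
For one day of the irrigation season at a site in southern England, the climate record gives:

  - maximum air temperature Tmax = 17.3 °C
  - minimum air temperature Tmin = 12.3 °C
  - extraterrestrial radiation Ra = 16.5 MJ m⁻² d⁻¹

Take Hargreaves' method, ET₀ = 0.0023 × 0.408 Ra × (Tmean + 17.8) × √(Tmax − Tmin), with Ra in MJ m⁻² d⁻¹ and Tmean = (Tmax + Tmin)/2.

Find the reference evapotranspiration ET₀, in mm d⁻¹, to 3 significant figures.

Tmean = (17.3 + 12.3)/2 = 14.80 °C
0.408 Ra = 0.408 × 16.5 = 6.7320 mm/d equivalent
ET₀ = 0.0023 × 6.7320 × (14.80 + 17.8) × √5.0 = 0.0023 × 6.7320 × 32.60 × 2.2361 = 1.1287 mm/d

1.13 mm d⁻¹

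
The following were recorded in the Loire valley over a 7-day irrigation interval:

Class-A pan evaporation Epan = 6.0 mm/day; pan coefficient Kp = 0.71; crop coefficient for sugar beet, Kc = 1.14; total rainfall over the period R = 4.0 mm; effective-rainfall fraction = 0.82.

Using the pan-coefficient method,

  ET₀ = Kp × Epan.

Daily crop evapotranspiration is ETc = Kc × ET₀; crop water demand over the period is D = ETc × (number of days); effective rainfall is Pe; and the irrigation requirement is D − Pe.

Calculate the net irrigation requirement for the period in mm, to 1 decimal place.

30.7 mm

ET₀ = 0.71 × 6.0 = 4.2600 mm/d
ETc = Kc × ET₀ = 1.14 × 4.2600 = 4.8564 mm/d
Crop demand D = ETc × 7 d = 4.8564 × 7 = 33.995 mm
Pe = 0.82 × 4.0 = 3.280 mm
D − Pe = 33.995 − 3.280 = 30.715 mm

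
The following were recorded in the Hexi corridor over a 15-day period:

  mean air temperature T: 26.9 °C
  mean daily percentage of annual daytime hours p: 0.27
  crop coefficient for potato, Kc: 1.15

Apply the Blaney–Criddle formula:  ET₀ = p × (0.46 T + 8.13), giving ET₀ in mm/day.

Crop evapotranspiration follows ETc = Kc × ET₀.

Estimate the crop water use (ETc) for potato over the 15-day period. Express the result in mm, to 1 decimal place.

ET₀ = 0.27 × (0.46 × 26.9 + 8.13) = 0.27 × 20.504 = 5.5361 mm/d
ETc = Kc × ET₀ = 1.15 × 5.5361 = 6.3665 mm/d
Over 15 days: 6.3665 × 15 = 95.498 mm

95.5 mm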